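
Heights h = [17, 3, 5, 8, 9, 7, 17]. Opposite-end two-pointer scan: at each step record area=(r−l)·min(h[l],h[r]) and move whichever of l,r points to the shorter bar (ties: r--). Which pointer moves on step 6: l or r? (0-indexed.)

r

l=0 r=6: min(17,17)*6=102 best=102 *, r--
l=0 r=5: min(17,7)*5=35 best=102, r--
l=0 r=4: min(17,9)*4=36 best=102, r--
l=0 r=3: min(17,8)*3=24 best=102, r--
l=0 r=2: min(17,5)*2=10 best=102, r--
l=0 r=1: min(17,3)*1=3 best=102, r--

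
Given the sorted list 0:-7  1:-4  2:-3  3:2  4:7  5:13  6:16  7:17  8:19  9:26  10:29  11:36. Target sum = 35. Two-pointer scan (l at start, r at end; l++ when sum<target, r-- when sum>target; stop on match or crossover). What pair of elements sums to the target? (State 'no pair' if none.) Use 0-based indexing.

l=0 r=11: -7+36=29 <35, l++
l=1 r=11: -4+36=32 <35, l++
l=2 r=11: -3+36=33 <35, l++
l=3 r=11: 2+36=38 >35, r--
l=3 r=10: 2+29=31 <35, l++
l=4 r=10: 7+29=36 >35, r--
l=4 r=9: 7+26=33 <35, l++
l=5 r=9: 13+26=39 >35, r--
l=5 r=8: 13+19=32 <35, l++
l=6 r=8: 16+19=35, found

(16, 19)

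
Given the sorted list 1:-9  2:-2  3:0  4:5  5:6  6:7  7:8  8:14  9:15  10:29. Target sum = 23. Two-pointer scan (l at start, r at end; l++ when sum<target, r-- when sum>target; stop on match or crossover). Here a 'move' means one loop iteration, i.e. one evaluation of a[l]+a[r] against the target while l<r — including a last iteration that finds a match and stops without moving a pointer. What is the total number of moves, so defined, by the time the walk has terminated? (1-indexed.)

8 moves

l=1 r=10: -9+29=20 <23, l++
l=2 r=10: -2+29=27 >23, r--
l=2 r=9: -2+15=13 <23, l++
l=3 r=9: 0+15=15 <23, l++
l=4 r=9: 5+15=20 <23, l++
l=5 r=9: 6+15=21 <23, l++
l=6 r=9: 7+15=22 <23, l++
l=7 r=9: 8+15=23, found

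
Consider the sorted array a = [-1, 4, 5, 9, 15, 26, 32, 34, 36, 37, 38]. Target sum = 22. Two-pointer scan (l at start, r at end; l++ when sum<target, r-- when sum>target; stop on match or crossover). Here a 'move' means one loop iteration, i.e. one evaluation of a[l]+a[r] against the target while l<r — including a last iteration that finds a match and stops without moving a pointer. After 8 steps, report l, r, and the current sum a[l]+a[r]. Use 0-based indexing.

[0,10] -1+38=37 >22 → r--
[0,9] -1+37=36 >22 → r--
[0,8] -1+36=35 >22 → r--
[0,7] -1+34=33 >22 → r--
[0,6] -1+32=31 >22 → r--
[0,5] -1+26=25 >22 → r--
[0,4] -1+15=14 <22 → l++
[1,4] 4+15=19 <22 → l++

l=2, r=4, sum=20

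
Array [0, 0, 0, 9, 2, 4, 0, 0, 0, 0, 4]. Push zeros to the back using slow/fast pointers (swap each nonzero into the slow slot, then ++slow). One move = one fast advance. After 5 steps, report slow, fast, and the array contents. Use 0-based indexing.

slow=0 fast=0: a[fast]=0, fast++
slow=0 fast=1: a[fast]=0, fast++
slow=0 fast=2: a[fast]=0, fast++
slow=0 fast=3: a[fast]=9≠0 swap→a[0]=9, slow++,fast++
slow=1 fast=4: a[fast]=2≠0 swap→a[1]=2, slow++,fast++

slow=2, fast=5, a=[9, 2, 0, 0, 0, 4, 0, 0, 0, 0, 4]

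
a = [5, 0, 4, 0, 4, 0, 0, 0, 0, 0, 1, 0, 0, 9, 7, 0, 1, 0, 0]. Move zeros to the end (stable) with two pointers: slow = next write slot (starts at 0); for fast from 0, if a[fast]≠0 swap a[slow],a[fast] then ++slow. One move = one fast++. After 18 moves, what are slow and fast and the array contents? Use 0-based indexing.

slow=7, fast=18, a=[5, 4, 4, 1, 9, 7, 1, 0, 0, 0, 0, 0, 0, 0, 0, 0, 0, 0, 0]

slow=0 fast=0: a[fast]=5≠0 swap→a[0]=5, slow++,fast++
slow=1 fast=1: a[fast]=0, fast++
slow=1 fast=2: a[fast]=4≠0 swap→a[1]=4, slow++,fast++
slow=2 fast=3: a[fast]=0, fast++
slow=2 fast=4: a[fast]=4≠0 swap→a[2]=4, slow++,fast++
slow=3 fast=5: a[fast]=0, fast++
slow=3 fast=6: a[fast]=0, fast++
slow=3 fast=7: a[fast]=0, fast++
slow=3 fast=8: a[fast]=0, fast++
slow=3 fast=9: a[fast]=0, fast++
slow=3 fast=10: a[fast]=1≠0 swap→a[3]=1, slow++,fast++
slow=4 fast=11: a[fast]=0, fast++
slow=4 fast=12: a[fast]=0, fast++
slow=4 fast=13: a[fast]=9≠0 swap→a[4]=9, slow++,fast++
slow=5 fast=14: a[fast]=7≠0 swap→a[5]=7, slow++,fast++
slow=6 fast=15: a[fast]=0, fast++
slow=6 fast=16: a[fast]=1≠0 swap→a[6]=1, slow++,fast++
slow=7 fast=17: a[fast]=0, fast++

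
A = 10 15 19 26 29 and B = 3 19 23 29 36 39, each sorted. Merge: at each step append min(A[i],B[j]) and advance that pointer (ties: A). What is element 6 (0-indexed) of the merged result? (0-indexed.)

[i=0,j=0] A[i]=10>B[j]=3 take 3 → j++
[i=0,j=1] A[i]=10<=B[j]=19 take 10 → i++
[i=1,j=1] A[i]=15<=B[j]=19 take 15 → i++
[i=2,j=1] A[i]=19<=B[j]=19 take 19 → i++
[i=3,j=1] A[i]=26>B[j]=19 take 19 → j++
[i=3,j=2] A[i]=26>B[j]=23 take 23 → j++
[i=3,j=3] A[i]=26<=B[j]=29 take 26 → i++
[i=4,j=3] A[i]=29<=B[j]=29 take 29 → i++
[i=5,j=3] A done, take B[j]=29 → j++
[i=5,j=4] A done, take B[j]=36 → j++
[i=5,j=5] A done, take B[j]=39 → j++

merged[6] = 26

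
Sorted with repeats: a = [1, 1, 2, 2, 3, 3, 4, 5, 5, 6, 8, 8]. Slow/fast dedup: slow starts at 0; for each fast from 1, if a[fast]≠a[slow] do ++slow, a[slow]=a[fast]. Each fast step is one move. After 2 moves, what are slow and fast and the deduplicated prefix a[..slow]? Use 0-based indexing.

(s=0,f=1) a[fast]=1=a[slow] dup → fast++
(s=0,f=2) a[fast]=2≠a[slow]=1 write a[1]=2 → slow++,fast++

slow=1, fast=3, prefix=[1, 2]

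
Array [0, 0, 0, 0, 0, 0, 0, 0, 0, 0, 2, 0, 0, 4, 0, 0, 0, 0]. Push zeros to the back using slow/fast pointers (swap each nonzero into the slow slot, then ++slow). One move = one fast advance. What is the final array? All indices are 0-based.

(s=0,f=0) a[fast]=0 → fast++
(s=0,f=1) a[fast]=0 → fast++
(s=0,f=2) a[fast]=0 → fast++
(s=0,f=3) a[fast]=0 → fast++
(s=0,f=4) a[fast]=0 → fast++
(s=0,f=5) a[fast]=0 → fast++
(s=0,f=6) a[fast]=0 → fast++
(s=0,f=7) a[fast]=0 → fast++
(s=0,f=8) a[fast]=0 → fast++
(s=0,f=9) a[fast]=0 → fast++
(s=0,f=10) a[fast]=2≠0 swap→a[0]=2 → slow++,fast++
(s=1,f=11) a[fast]=0 → fast++
(s=1,f=12) a[fast]=0 → fast++
(s=1,f=13) a[fast]=4≠0 swap→a[1]=4 → slow++,fast++
(s=2,f=14) a[fast]=0 → fast++
(s=2,f=15) a[fast]=0 → fast++
(s=2,f=16) a[fast]=0 → fast++
(s=2,f=17) a[fast]=0 → fast++

[2, 4, 0, 0, 0, 0, 0, 0, 0, 0, 0, 0, 0, 0, 0, 0, 0, 0]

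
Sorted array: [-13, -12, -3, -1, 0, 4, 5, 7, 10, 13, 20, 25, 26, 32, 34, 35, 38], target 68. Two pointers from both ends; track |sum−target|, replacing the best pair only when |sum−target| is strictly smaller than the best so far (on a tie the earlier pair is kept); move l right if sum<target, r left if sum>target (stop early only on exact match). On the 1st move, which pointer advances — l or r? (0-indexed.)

[0,16] -13+38=25 d=43 * → l++

l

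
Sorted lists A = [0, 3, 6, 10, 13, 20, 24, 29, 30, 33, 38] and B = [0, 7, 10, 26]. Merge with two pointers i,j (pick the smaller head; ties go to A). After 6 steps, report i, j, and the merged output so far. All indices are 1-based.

i=1 j=1: A[i]=0<=B[j]=0 take 0, i++
i=2 j=1: A[i]=3>B[j]=0 take 0, j++
i=2 j=2: A[i]=3<=B[j]=7 take 3, i++
i=3 j=2: A[i]=6<=B[j]=7 take 6, i++
i=4 j=2: A[i]=10>B[j]=7 take 7, j++
i=4 j=3: A[i]=10<=B[j]=10 take 10, i++

i=5, j=3, merged so far=[0, 0, 3, 6, 7, 10]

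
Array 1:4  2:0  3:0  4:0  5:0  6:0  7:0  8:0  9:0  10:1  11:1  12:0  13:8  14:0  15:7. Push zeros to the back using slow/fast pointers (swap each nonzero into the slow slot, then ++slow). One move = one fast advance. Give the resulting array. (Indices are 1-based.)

[4, 1, 1, 8, 7, 0, 0, 0, 0, 0, 0, 0, 0, 0, 0]

slow=1 fast=1: a[fast]=4≠0 swap→a[1]=4, slow++,fast++
slow=2 fast=2: a[fast]=0, fast++
slow=2 fast=3: a[fast]=0, fast++
slow=2 fast=4: a[fast]=0, fast++
slow=2 fast=5: a[fast]=0, fast++
slow=2 fast=6: a[fast]=0, fast++
slow=2 fast=7: a[fast]=0, fast++
slow=2 fast=8: a[fast]=0, fast++
slow=2 fast=9: a[fast]=0, fast++
slow=2 fast=10: a[fast]=1≠0 swap→a[2]=1, slow++,fast++
slow=3 fast=11: a[fast]=1≠0 swap→a[3]=1, slow++,fast++
slow=4 fast=12: a[fast]=0, fast++
slow=4 fast=13: a[fast]=8≠0 swap→a[4]=8, slow++,fast++
slow=5 fast=14: a[fast]=0, fast++
slow=5 fast=15: a[fast]=7≠0 swap→a[5]=7, slow++,fast++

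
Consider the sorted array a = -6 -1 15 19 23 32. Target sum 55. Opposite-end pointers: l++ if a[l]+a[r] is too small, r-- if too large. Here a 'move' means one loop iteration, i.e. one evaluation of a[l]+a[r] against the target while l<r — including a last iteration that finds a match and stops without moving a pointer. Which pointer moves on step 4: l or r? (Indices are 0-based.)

l=0 r=5: -6+32=26 <55, l++
l=1 r=5: -1+32=31 <55, l++
l=2 r=5: 15+32=47 <55, l++
l=3 r=5: 19+32=51 <55, l++

l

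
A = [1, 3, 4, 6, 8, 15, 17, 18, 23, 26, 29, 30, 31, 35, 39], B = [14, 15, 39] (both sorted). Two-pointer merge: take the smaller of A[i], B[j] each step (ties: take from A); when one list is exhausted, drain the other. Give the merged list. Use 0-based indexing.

i=0 j=0: A[i]=1<=B[j]=14 take 1, i++
i=1 j=0: A[i]=3<=B[j]=14 take 3, i++
i=2 j=0: A[i]=4<=B[j]=14 take 4, i++
i=3 j=0: A[i]=6<=B[j]=14 take 6, i++
i=4 j=0: A[i]=8<=B[j]=14 take 8, i++
i=5 j=0: A[i]=15>B[j]=14 take 14, j++
i=5 j=1: A[i]=15<=B[j]=15 take 15, i++
i=6 j=1: A[i]=17>B[j]=15 take 15, j++
i=6 j=2: A[i]=17<=B[j]=39 take 17, i++
i=7 j=2: A[i]=18<=B[j]=39 take 18, i++
i=8 j=2: A[i]=23<=B[j]=39 take 23, i++
i=9 j=2: A[i]=26<=B[j]=39 take 26, i++
i=10 j=2: A[i]=29<=B[j]=39 take 29, i++
i=11 j=2: A[i]=30<=B[j]=39 take 30, i++
i=12 j=2: A[i]=31<=B[j]=39 take 31, i++
i=13 j=2: A[i]=35<=B[j]=39 take 35, i++
i=14 j=2: A[i]=39<=B[j]=39 take 39, i++
i=15 j=2: A done, take B[j]=39, j++

[1, 3, 4, 6, 8, 14, 15, 15, 17, 18, 23, 26, 29, 30, 31, 35, 39, 39]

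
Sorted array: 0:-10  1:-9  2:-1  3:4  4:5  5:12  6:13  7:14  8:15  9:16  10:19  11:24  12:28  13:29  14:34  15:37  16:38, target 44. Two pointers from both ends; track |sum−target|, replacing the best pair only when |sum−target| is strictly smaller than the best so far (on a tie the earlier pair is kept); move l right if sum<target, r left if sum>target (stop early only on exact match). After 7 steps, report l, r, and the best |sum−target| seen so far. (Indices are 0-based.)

l=5, r=14, best |Δ|=1

l=0 r=16: -10+38=28 d=16 *, l++
l=1 r=16: -9+38=29 d=15 *, l++
l=2 r=16: -1+38=37 d=7 *, l++
l=3 r=16: 4+38=42 d=2 *, l++
l=4 r=16: 5+38=43 d=1 *, l++
l=5 r=16: 12+38=50 d=6, r--
l=5 r=15: 12+37=49 d=5, r--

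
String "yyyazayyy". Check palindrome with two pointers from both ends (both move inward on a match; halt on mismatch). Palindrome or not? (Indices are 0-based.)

[0,8] 'y'=='y' → l++,r--
[1,7] 'y'=='y' → l++,r--
[2,6] 'y'=='y' → l++,r--
[3,5] 'a'=='a' → l++,r--

palindrome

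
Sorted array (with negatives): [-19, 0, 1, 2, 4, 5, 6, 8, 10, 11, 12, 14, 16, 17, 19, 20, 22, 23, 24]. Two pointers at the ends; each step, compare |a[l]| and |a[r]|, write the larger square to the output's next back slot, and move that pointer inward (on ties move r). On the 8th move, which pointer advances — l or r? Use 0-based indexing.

r

l=0 r=18: |-19|<=|24| out[18]=576, r--
l=0 r=17: |-19|<=|23| out[17]=529, r--
l=0 r=16: |-19|<=|22| out[16]=484, r--
l=0 r=15: |-19|<=|20| out[15]=400, r--
l=0 r=14: |-19|<=|19| out[14]=361, r--
l=0 r=13: |-19|>|17| out[13]=361, l++
l=1 r=13: |0|<=|17| out[12]=289, r--
l=1 r=12: |0|<=|16| out[11]=256, r--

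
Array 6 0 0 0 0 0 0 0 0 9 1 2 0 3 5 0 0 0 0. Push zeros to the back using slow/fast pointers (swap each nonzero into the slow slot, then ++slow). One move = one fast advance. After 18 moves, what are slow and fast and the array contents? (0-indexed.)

slow=0 fast=0: a[fast]=6≠0 swap→a[0]=6, slow++,fast++
slow=1 fast=1: a[fast]=0, fast++
slow=1 fast=2: a[fast]=0, fast++
slow=1 fast=3: a[fast]=0, fast++
slow=1 fast=4: a[fast]=0, fast++
slow=1 fast=5: a[fast]=0, fast++
slow=1 fast=6: a[fast]=0, fast++
slow=1 fast=7: a[fast]=0, fast++
slow=1 fast=8: a[fast]=0, fast++
slow=1 fast=9: a[fast]=9≠0 swap→a[1]=9, slow++,fast++
slow=2 fast=10: a[fast]=1≠0 swap→a[2]=1, slow++,fast++
slow=3 fast=11: a[fast]=2≠0 swap→a[3]=2, slow++,fast++
slow=4 fast=12: a[fast]=0, fast++
slow=4 fast=13: a[fast]=3≠0 swap→a[4]=3, slow++,fast++
slow=5 fast=14: a[fast]=5≠0 swap→a[5]=5, slow++,fast++
slow=6 fast=15: a[fast]=0, fast++
slow=6 fast=16: a[fast]=0, fast++
slow=6 fast=17: a[fast]=0, fast++

slow=6, fast=18, a=[6, 9, 1, 2, 3, 5, 0, 0, 0, 0, 0, 0, 0, 0, 0, 0, 0, 0, 0]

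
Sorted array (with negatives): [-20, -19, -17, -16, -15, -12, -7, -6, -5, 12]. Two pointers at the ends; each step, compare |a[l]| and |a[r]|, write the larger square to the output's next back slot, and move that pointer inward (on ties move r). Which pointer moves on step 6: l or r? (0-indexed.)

r

l=0 r=9: |-20|>|12| out[9]=400, l++
l=1 r=9: |-19|>|12| out[8]=361, l++
l=2 r=9: |-17|>|12| out[7]=289, l++
l=3 r=9: |-16|>|12| out[6]=256, l++
l=4 r=9: |-15|>|12| out[5]=225, l++
l=5 r=9: |-12|<=|12| out[4]=144, r--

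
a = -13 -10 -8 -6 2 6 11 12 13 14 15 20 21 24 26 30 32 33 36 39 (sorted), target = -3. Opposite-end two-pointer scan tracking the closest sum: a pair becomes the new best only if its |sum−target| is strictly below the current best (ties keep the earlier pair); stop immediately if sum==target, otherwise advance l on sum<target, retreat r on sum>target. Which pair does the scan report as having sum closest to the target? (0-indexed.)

pair (-13, 11) with sum -2 (|Δ|=1)

l=0 r=19: -13+39=26 d=29 *, r--
l=0 r=18: -13+36=23 d=26 *, r--
l=0 r=17: -13+33=20 d=23 *, r--
l=0 r=16: -13+32=19 d=22 *, r--
l=0 r=15: -13+30=17 d=20 *, r--
l=0 r=14: -13+26=13 d=16 *, r--
l=0 r=13: -13+24=11 d=14 *, r--
l=0 r=12: -13+21=8 d=11 *, r--
l=0 r=11: -13+20=7 d=10 *, r--
l=0 r=10: -13+15=2 d=5 *, r--
l=0 r=9: -13+14=1 d=4 *, r--
l=0 r=8: -13+13=0 d=3 *, r--
l=0 r=7: -13+12=-1 d=2 *, r--
l=0 r=6: -13+11=-2 d=1 *, r--
l=0 r=5: -13+6=-7 d=4, l++
l=1 r=5: -10+6=-4 d=1, l++
l=2 r=5: -8+6=-2 d=1, r--
l=2 r=4: -8+2=-6 d=3, l++
l=3 r=4: -6+2=-4 d=1, l++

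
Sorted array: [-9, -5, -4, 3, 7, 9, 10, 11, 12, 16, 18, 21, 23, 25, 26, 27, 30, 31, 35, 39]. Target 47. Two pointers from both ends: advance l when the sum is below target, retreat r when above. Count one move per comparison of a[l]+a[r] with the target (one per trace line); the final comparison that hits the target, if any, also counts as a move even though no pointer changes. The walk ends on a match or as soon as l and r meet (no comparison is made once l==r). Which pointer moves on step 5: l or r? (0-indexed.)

l

[0,19] -9+39=30 <47 → l++
[1,19] -5+39=34 <47 → l++
[2,19] -4+39=35 <47 → l++
[3,19] 3+39=42 <47 → l++
[4,19] 7+39=46 <47 → l++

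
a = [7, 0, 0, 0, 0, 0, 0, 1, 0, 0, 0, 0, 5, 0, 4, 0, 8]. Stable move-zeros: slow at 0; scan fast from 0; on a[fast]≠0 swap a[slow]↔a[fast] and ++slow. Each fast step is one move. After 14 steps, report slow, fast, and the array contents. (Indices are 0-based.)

(s=0,f=0) a[fast]=7≠0 swap→a[0]=7 → slow++,fast++
(s=1,f=1) a[fast]=0 → fast++
(s=1,f=2) a[fast]=0 → fast++
(s=1,f=3) a[fast]=0 → fast++
(s=1,f=4) a[fast]=0 → fast++
(s=1,f=5) a[fast]=0 → fast++
(s=1,f=6) a[fast]=0 → fast++
(s=1,f=7) a[fast]=1≠0 swap→a[1]=1 → slow++,fast++
(s=2,f=8) a[fast]=0 → fast++
(s=2,f=9) a[fast]=0 → fast++
(s=2,f=10) a[fast]=0 → fast++
(s=2,f=11) a[fast]=0 → fast++
(s=2,f=12) a[fast]=5≠0 swap→a[2]=5 → slow++,fast++
(s=3,f=13) a[fast]=0 → fast++

slow=3, fast=14, a=[7, 1, 5, 0, 0, 0, 0, 0, 0, 0, 0, 0, 0, 0, 4, 0, 8]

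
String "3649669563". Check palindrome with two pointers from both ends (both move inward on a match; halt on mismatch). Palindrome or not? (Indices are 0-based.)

[0,9] '3'=='3' → l++,r--
[1,8] '6'=='6' → l++,r--
[2,7] '4'!='5' → stop

not a palindrome (mismatch at 2,7)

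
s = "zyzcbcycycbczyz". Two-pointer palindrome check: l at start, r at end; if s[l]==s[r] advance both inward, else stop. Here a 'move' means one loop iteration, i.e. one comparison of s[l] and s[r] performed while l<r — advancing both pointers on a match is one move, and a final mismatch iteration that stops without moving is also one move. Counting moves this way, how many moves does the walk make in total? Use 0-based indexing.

[0,14] 'z'=='z' → l++,r--
[1,13] 'y'=='y' → l++,r--
[2,12] 'z'=='z' → l++,r--
[3,11] 'c'=='c' → l++,r--
[4,10] 'b'=='b' → l++,r--
[5,9] 'c'=='c' → l++,r--
[6,8] 'y'=='y' → l++,r--

7 moves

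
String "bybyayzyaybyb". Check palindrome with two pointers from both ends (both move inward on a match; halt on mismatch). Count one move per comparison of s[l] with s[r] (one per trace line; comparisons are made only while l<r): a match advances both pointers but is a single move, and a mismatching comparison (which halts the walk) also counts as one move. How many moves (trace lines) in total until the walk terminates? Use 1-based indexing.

[1,13] 'b'=='b' → l++,r--
[2,12] 'y'=='y' → l++,r--
[3,11] 'b'=='b' → l++,r--
[4,10] 'y'=='y' → l++,r--
[5,9] 'a'=='a' → l++,r--
[6,8] 'y'=='y' → l++,r--

6 moves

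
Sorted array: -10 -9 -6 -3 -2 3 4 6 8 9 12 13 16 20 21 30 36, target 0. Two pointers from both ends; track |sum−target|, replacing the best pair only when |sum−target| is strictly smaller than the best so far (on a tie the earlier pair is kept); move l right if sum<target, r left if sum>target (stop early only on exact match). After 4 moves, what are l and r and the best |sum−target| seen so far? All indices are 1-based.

[1,17] -10+36=26 d=26 * → r--
[1,16] -10+30=20 d=20 * → r--
[1,15] -10+21=11 d=11 * → r--
[1,14] -10+20=10 d=10 * → r--

l=1, r=13, best |Δ|=10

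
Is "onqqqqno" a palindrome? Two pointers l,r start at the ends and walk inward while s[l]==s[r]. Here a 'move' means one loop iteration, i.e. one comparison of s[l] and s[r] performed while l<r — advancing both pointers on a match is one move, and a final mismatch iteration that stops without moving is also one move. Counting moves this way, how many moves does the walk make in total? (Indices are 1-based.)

[1,8] 'o'=='o' → l++,r--
[2,7] 'n'=='n' → l++,r--
[3,6] 'q'=='q' → l++,r--
[4,5] 'q'=='q' → l++,r--

4 moves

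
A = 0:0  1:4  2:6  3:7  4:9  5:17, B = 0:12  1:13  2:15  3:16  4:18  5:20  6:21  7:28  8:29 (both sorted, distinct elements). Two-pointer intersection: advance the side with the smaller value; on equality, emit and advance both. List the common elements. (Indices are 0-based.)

intersection = []

[i=0,j=0] 0<12 → i++
[i=1,j=0] 4<12 → i++
[i=2,j=0] 6<12 → i++
[i=3,j=0] 7<12 → i++
[i=4,j=0] 9<12 → i++
[i=5,j=0] 17>12 → j++
[i=5,j=1] 17>13 → j++
[i=5,j=2] 17>15 → j++
[i=5,j=3] 17>16 → j++
[i=5,j=4] 17<18 → i++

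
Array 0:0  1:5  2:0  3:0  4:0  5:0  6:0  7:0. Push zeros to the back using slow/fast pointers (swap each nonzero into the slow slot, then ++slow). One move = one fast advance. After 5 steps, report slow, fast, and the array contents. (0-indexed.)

slow=1, fast=5, a=[5, 0, 0, 0, 0, 0, 0, 0]

slow=0 fast=0: a[fast]=0, fast++
slow=0 fast=1: a[fast]=5≠0 swap→a[0]=5, slow++,fast++
slow=1 fast=2: a[fast]=0, fast++
slow=1 fast=3: a[fast]=0, fast++
slow=1 fast=4: a[fast]=0, fast++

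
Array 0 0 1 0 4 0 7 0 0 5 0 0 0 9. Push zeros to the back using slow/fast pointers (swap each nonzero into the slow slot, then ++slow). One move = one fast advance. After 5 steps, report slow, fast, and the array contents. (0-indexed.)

(s=0,f=0) a[fast]=0 → fast++
(s=0,f=1) a[fast]=0 → fast++
(s=0,f=2) a[fast]=1≠0 swap→a[0]=1 → slow++,fast++
(s=1,f=3) a[fast]=0 → fast++
(s=1,f=4) a[fast]=4≠0 swap→a[1]=4 → slow++,fast++

slow=2, fast=5, a=[1, 4, 0, 0, 0, 0, 7, 0, 0, 5, 0, 0, 0, 9]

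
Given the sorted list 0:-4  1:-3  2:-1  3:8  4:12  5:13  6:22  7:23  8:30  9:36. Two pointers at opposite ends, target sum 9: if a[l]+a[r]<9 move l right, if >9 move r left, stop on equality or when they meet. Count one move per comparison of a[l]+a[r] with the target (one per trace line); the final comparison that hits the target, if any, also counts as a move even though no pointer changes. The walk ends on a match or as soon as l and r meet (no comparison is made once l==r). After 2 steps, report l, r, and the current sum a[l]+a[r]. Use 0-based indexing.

[0,9] -4+36=32 >9 → r--
[0,8] -4+30=26 >9 → r--

l=0, r=7, sum=19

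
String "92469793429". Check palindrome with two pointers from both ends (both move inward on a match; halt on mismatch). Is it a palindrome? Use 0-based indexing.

not a palindrome (mismatch at 3,7)

[0,10] '9'=='9' → l++,r--
[1,9] '2'=='2' → l++,r--
[2,8] '4'=='4' → l++,r--
[3,7] '6'!='3' → stop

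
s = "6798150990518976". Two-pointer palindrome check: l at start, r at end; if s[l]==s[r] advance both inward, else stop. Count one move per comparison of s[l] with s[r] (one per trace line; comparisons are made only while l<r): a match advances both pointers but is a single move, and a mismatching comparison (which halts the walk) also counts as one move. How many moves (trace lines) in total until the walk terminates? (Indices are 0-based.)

8 moves

[0,15] '6'=='6' → l++,r--
[1,14] '7'=='7' → l++,r--
[2,13] '9'=='9' → l++,r--
[3,12] '8'=='8' → l++,r--
[4,11] '1'=='1' → l++,r--
[5,10] '5'=='5' → l++,r--
[6,9] '0'=='0' → l++,r--
[7,8] '9'=='9' → l++,r--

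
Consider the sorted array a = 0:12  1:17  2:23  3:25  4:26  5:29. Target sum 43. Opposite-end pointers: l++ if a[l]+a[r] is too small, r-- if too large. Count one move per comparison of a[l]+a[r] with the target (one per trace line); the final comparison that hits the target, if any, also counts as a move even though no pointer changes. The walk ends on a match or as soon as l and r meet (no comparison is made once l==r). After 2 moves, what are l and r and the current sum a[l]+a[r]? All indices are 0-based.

l=1, r=4, sum=43

l=0 r=5: 12+29=41 <43, l++
l=1 r=5: 17+29=46 >43, r--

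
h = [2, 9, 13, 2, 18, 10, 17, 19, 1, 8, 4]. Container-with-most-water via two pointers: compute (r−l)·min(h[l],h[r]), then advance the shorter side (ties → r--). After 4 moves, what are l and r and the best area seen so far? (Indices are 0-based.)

l=0 r=10: min(2,4)*10=20 best=20 *, l++
l=1 r=10: min(9,4)*9=36 best=36 *, r--
l=1 r=9: min(9,8)*8=64 best=64 *, r--
l=1 r=8: min(9,1)*7=7 best=64, r--

l=1, r=7, best area=64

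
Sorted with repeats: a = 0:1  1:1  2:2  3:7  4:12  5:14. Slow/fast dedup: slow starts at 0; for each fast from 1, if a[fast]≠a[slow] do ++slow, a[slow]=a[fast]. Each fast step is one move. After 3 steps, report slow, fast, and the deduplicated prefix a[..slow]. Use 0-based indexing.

slow=2, fast=4, prefix=[1, 2, 7]

(s=0,f=1) a[fast]=1=a[slow] dup → fast++
(s=0,f=2) a[fast]=2≠a[slow]=1 write a[1]=2 → slow++,fast++
(s=1,f=3) a[fast]=7≠a[slow]=2 write a[2]=7 → slow++,fast++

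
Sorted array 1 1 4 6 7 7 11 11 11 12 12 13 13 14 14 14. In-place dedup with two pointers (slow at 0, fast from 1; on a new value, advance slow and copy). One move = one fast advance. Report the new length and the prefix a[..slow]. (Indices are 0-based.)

(s=0,f=1) a[fast]=1=a[slow] dup → fast++
(s=0,f=2) a[fast]=4≠a[slow]=1 write a[1]=4 → slow++,fast++
(s=1,f=3) a[fast]=6≠a[slow]=4 write a[2]=6 → slow++,fast++
(s=2,f=4) a[fast]=7≠a[slow]=6 write a[3]=7 → slow++,fast++
(s=3,f=5) a[fast]=7=a[slow] dup → fast++
(s=3,f=6) a[fast]=11≠a[slow]=7 write a[4]=11 → slow++,fast++
(s=4,f=7) a[fast]=11=a[slow] dup → fast++
(s=4,f=8) a[fast]=11=a[slow] dup → fast++
(s=4,f=9) a[fast]=12≠a[slow]=11 write a[5]=12 → slow++,fast++
(s=5,f=10) a[fast]=12=a[slow] dup → fast++
(s=5,f=11) a[fast]=13≠a[slow]=12 write a[6]=13 → slow++,fast++
(s=6,f=12) a[fast]=13=a[slow] dup → fast++
(s=6,f=13) a[fast]=14≠a[slow]=13 write a[7]=14 → slow++,fast++
(s=7,f=14) a[fast]=14=a[slow] dup → fast++
(s=7,f=15) a[fast]=14=a[slow] dup → fast++

length 8; prefix = [1, 4, 6, 7, 11, 12, 13, 14]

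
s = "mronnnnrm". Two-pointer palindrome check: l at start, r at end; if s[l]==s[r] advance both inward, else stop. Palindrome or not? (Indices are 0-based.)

l=0 r=8: 'm'=='m', l++,r--
l=1 r=7: 'r'=='r', l++,r--
l=2 r=6: 'o'!='n', stop

not a palindrome (mismatch at 2,6)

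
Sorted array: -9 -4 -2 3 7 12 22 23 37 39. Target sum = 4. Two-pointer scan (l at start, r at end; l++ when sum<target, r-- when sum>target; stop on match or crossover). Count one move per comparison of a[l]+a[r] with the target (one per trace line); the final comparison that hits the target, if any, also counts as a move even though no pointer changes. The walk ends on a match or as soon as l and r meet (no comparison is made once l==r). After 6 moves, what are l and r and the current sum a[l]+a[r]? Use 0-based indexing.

l=1, r=4, sum=3

[0,9] -9+39=30 >4 → r--
[0,8] -9+37=28 >4 → r--
[0,7] -9+23=14 >4 → r--
[0,6] -9+22=13 >4 → r--
[0,5] -9+12=3 <4 → l++
[1,5] -4+12=8 >4 → r--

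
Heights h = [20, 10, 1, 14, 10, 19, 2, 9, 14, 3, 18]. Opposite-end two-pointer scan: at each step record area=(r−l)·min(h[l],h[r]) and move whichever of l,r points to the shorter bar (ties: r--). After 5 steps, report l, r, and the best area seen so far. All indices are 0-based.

l=0 r=10: min(20,18)*10=180 best=180 *, r--
l=0 r=9: min(20,3)*9=27 best=180, r--
l=0 r=8: min(20,14)*8=112 best=180, r--
l=0 r=7: min(20,9)*7=63 best=180, r--
l=0 r=6: min(20,2)*6=12 best=180, r--

l=0, r=5, best area=180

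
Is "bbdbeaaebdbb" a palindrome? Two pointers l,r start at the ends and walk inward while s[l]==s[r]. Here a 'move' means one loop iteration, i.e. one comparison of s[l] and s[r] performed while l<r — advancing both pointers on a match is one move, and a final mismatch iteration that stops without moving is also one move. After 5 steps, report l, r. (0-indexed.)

l=0 r=11: 'b'=='b', l++,r--
l=1 r=10: 'b'=='b', l++,r--
l=2 r=9: 'd'=='d', l++,r--
l=3 r=8: 'b'=='b', l++,r--
l=4 r=7: 'e'=='e', l++,r--

l=5, r=6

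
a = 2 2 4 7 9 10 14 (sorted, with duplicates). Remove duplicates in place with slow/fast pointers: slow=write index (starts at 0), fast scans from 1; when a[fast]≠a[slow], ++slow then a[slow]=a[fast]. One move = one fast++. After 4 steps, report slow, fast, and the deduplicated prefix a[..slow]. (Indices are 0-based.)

slow=3, fast=5, prefix=[2, 4, 7, 9]

slow=0 fast=1: a[fast]=2=a[slow] dup, fast++
slow=0 fast=2: a[fast]=4≠a[slow]=2 write a[1]=4, slow++,fast++
slow=1 fast=3: a[fast]=7≠a[slow]=4 write a[2]=7, slow++,fast++
slow=2 fast=4: a[fast]=9≠a[slow]=7 write a[3]=9, slow++,fast++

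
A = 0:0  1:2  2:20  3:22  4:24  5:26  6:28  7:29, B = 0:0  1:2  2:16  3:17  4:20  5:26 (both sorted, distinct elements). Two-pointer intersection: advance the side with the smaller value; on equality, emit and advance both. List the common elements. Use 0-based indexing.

[i=0,j=0] 0==0 emit → i++,j++
[i=1,j=1] 2==2 emit → i++,j++
[i=2,j=2] 20>16 → j++
[i=2,j=3] 20>17 → j++
[i=2,j=4] 20==20 emit → i++,j++
[i=3,j=5] 22<26 → i++
[i=4,j=5] 24<26 → i++
[i=5,j=5] 26==26 emit → i++,j++

intersection = [0, 2, 20, 26]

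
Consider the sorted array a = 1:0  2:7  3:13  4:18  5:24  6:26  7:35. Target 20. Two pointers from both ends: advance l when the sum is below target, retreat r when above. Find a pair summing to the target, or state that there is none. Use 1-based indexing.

(7, 13)

[1,7] 0+35=35 >20 → r--
[1,6] 0+26=26 >20 → r--
[1,5] 0+24=24 >20 → r--
[1,4] 0+18=18 <20 → l++
[2,4] 7+18=25 >20 → r--
[2,3] 7+13=20 → found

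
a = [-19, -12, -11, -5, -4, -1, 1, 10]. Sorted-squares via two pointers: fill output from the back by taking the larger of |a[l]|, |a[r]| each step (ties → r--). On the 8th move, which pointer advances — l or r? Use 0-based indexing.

r

[0,7] |-19|>|10| out[7]=361 → l++
[1,7] |-12|>|10| out[6]=144 → l++
[2,7] |-11|>|10| out[5]=121 → l++
[3,7] |-5|<=|10| out[4]=100 → r--
[3,6] |-5|>|1| out[3]=25 → l++
[4,6] |-4|>|1| out[2]=16 → l++
[5,6] |-1|<=|1| out[1]=1 → r--
[5,5] |-1|<=|-1| out[0]=1 → r--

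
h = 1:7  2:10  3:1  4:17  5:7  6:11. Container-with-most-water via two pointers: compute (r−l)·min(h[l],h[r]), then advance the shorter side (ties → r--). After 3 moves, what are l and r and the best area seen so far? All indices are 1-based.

l=1 r=6: min(7,11)*5=35 best=35 *, l++
l=2 r=6: min(10,11)*4=40 best=40 *, l++
l=3 r=6: min(1,11)*3=3 best=40, l++

l=4, r=6, best area=40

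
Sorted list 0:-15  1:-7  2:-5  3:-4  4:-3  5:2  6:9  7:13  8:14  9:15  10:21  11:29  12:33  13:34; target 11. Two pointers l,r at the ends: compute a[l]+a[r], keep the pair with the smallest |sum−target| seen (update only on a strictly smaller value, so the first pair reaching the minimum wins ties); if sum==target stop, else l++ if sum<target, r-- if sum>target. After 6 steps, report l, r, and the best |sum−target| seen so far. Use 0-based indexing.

l=2, r=9, best |Δ|=3

l=0 r=13: -15+34=19 d=8 *, r--
l=0 r=12: -15+33=18 d=7 *, r--
l=0 r=11: -15+29=14 d=3 *, r--
l=0 r=10: -15+21=6 d=5, l++
l=1 r=10: -7+21=14 d=3, r--
l=1 r=9: -7+15=8 d=3, l++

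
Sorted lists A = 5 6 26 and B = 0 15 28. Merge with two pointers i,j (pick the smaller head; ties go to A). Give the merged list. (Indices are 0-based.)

i=0 j=0: A[i]=5>B[j]=0 take 0, j++
i=0 j=1: A[i]=5<=B[j]=15 take 5, i++
i=1 j=1: A[i]=6<=B[j]=15 take 6, i++
i=2 j=1: A[i]=26>B[j]=15 take 15, j++
i=2 j=2: A[i]=26<=B[j]=28 take 26, i++
i=3 j=2: A done, take B[j]=28, j++

[0, 5, 6, 15, 26, 28]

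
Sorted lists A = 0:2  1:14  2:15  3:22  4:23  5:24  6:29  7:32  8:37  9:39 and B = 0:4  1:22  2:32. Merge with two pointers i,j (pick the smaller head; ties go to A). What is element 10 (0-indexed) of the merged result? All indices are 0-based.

[i=0,j=0] A[i]=2<=B[j]=4 take 2 → i++
[i=1,j=0] A[i]=14>B[j]=4 take 4 → j++
[i=1,j=1] A[i]=14<=B[j]=22 take 14 → i++
[i=2,j=1] A[i]=15<=B[j]=22 take 15 → i++
[i=3,j=1] A[i]=22<=B[j]=22 take 22 → i++
[i=4,j=1] A[i]=23>B[j]=22 take 22 → j++
[i=4,j=2] A[i]=23<=B[j]=32 take 23 → i++
[i=5,j=2] A[i]=24<=B[j]=32 take 24 → i++
[i=6,j=2] A[i]=29<=B[j]=32 take 29 → i++
[i=7,j=2] A[i]=32<=B[j]=32 take 32 → i++
[i=8,j=2] A[i]=37>B[j]=32 take 32 → j++
[i=8,j=3] B done, take A[i]=37 → i++
[i=9,j=3] B done, take A[i]=39 → i++

merged[10] = 32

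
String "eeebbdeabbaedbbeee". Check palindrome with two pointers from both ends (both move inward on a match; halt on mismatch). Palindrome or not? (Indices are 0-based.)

l=0 r=17: 'e'=='e', l++,r--
l=1 r=16: 'e'=='e', l++,r--
l=2 r=15: 'e'=='e', l++,r--
l=3 r=14: 'b'=='b', l++,r--
l=4 r=13: 'b'=='b', l++,r--
l=5 r=12: 'd'=='d', l++,r--
l=6 r=11: 'e'=='e', l++,r--
l=7 r=10: 'a'=='a', l++,r--
l=8 r=9: 'b'=='b', l++,r--

palindrome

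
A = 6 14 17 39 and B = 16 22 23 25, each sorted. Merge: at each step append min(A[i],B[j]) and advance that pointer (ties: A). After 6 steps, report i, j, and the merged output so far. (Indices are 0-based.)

i=0 j=0: A[i]=6<=B[j]=16 take 6, i++
i=1 j=0: A[i]=14<=B[j]=16 take 14, i++
i=2 j=0: A[i]=17>B[j]=16 take 16, j++
i=2 j=1: A[i]=17<=B[j]=22 take 17, i++
i=3 j=1: A[i]=39>B[j]=22 take 22, j++
i=3 j=2: A[i]=39>B[j]=23 take 23, j++

i=3, j=3, merged so far=[6, 14, 16, 17, 22, 23]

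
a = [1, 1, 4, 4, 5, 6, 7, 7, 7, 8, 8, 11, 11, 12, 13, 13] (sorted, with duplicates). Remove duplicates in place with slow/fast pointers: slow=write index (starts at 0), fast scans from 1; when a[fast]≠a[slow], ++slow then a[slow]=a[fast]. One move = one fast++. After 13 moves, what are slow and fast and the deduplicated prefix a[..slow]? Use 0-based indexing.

slow=7, fast=14, prefix=[1, 4, 5, 6, 7, 8, 11, 12]

slow=0 fast=1: a[fast]=1=a[slow] dup, fast++
slow=0 fast=2: a[fast]=4≠a[slow]=1 write a[1]=4, slow++,fast++
slow=1 fast=3: a[fast]=4=a[slow] dup, fast++
slow=1 fast=4: a[fast]=5≠a[slow]=4 write a[2]=5, slow++,fast++
slow=2 fast=5: a[fast]=6≠a[slow]=5 write a[3]=6, slow++,fast++
slow=3 fast=6: a[fast]=7≠a[slow]=6 write a[4]=7, slow++,fast++
slow=4 fast=7: a[fast]=7=a[slow] dup, fast++
slow=4 fast=8: a[fast]=7=a[slow] dup, fast++
slow=4 fast=9: a[fast]=8≠a[slow]=7 write a[5]=8, slow++,fast++
slow=5 fast=10: a[fast]=8=a[slow] dup, fast++
slow=5 fast=11: a[fast]=11≠a[slow]=8 write a[6]=11, slow++,fast++
slow=6 fast=12: a[fast]=11=a[slow] dup, fast++
slow=6 fast=13: a[fast]=12≠a[slow]=11 write a[7]=12, slow++,fast++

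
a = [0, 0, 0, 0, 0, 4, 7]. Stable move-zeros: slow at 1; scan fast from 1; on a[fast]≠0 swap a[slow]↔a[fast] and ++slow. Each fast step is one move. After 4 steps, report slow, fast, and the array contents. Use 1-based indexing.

slow=1, fast=5, a=[0, 0, 0, 0, 0, 4, 7]

(s=1,f=1) a[fast]=0 → fast++
(s=1,f=2) a[fast]=0 → fast++
(s=1,f=3) a[fast]=0 → fast++
(s=1,f=4) a[fast]=0 → fast++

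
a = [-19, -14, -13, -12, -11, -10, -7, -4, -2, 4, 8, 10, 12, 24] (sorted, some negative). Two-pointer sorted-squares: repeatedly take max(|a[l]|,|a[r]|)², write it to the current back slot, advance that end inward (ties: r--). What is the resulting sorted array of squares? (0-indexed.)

l=0 r=13: |-19|<=|24| out[13]=576, r--
l=0 r=12: |-19|>|12| out[12]=361, l++
l=1 r=12: |-14|>|12| out[11]=196, l++
l=2 r=12: |-13|>|12| out[10]=169, l++
l=3 r=12: |-12|<=|12| out[9]=144, r--
l=3 r=11: |-12|>|10| out[8]=144, l++
l=4 r=11: |-11|>|10| out[7]=121, l++
l=5 r=11: |-10|<=|10| out[6]=100, r--
l=5 r=10: |-10|>|8| out[5]=100, l++
l=6 r=10: |-7|<=|8| out[4]=64, r--
l=6 r=9: |-7|>|4| out[3]=49, l++
l=7 r=9: |-4|<=|4| out[2]=16, r--
l=7 r=8: |-4|>|-2| out[1]=16, l++
l=8 r=8: |-2|<=|-2| out[0]=4, r--

[4, 16, 16, 49, 64, 100, 100, 121, 144, 144, 169, 196, 361, 576]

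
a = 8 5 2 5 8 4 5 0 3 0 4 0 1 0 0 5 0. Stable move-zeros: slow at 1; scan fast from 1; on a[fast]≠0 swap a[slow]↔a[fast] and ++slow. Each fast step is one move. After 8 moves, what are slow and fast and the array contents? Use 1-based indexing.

(s=1,f=1) a[fast]=8≠0 swap→a[1]=8 → slow++,fast++
(s=2,f=2) a[fast]=5≠0 swap→a[2]=5 → slow++,fast++
(s=3,f=3) a[fast]=2≠0 swap→a[3]=2 → slow++,fast++
(s=4,f=4) a[fast]=5≠0 swap→a[4]=5 → slow++,fast++
(s=5,f=5) a[fast]=8≠0 swap→a[5]=8 → slow++,fast++
(s=6,f=6) a[fast]=4≠0 swap→a[6]=4 → slow++,fast++
(s=7,f=7) a[fast]=5≠0 swap→a[7]=5 → slow++,fast++
(s=8,f=8) a[fast]=0 → fast++

slow=8, fast=9, a=[8, 5, 2, 5, 8, 4, 5, 0, 3, 0, 4, 0, 1, 0, 0, 5, 0]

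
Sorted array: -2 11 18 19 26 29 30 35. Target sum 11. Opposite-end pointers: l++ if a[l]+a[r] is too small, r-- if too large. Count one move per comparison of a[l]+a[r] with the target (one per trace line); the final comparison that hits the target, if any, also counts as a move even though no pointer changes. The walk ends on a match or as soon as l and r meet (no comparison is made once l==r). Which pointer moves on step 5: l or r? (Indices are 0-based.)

[0,7] -2+35=33 >11 → r--
[0,6] -2+30=28 >11 → r--
[0,5] -2+29=27 >11 → r--
[0,4] -2+26=24 >11 → r--
[0,3] -2+19=17 >11 → r--

r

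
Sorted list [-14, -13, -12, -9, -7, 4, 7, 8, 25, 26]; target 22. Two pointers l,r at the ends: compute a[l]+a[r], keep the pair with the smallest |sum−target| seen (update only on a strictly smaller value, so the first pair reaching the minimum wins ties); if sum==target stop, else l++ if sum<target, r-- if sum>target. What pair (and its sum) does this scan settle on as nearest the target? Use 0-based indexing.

[0,9] -14+26=12 d=10 * → l++
[1,9] -13+26=13 d=9 * → l++
[2,9] -12+26=14 d=8 * → l++
[3,9] -9+26=17 d=5 * → l++
[4,9] -7+26=19 d=3 * → l++
[5,9] 4+26=30 d=8 → r--
[5,8] 4+25=29 d=7 → r--
[5,7] 4+8=12 d=10 → l++
[6,7] 7+8=15 d=7 → l++

pair (-7, 26) with sum 19 (|Δ|=3)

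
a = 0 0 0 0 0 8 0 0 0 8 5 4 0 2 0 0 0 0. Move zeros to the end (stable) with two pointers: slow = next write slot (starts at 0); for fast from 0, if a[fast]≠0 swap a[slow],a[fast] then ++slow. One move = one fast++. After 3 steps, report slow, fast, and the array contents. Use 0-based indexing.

slow=0 fast=0: a[fast]=0, fast++
slow=0 fast=1: a[fast]=0, fast++
slow=0 fast=2: a[fast]=0, fast++

slow=0, fast=3, a=[0, 0, 0, 0, 0, 8, 0, 0, 0, 8, 5, 4, 0, 2, 0, 0, 0, 0]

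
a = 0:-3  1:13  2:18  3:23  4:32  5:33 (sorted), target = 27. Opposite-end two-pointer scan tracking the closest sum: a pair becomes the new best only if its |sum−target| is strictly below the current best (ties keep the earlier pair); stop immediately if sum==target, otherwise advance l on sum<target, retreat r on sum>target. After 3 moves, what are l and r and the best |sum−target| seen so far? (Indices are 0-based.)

l=1, r=3, best |Δ|=2

l=0 r=5: -3+33=30 d=3 *, r--
l=0 r=4: -3+32=29 d=2 *, r--
l=0 r=3: -3+23=20 d=7, l++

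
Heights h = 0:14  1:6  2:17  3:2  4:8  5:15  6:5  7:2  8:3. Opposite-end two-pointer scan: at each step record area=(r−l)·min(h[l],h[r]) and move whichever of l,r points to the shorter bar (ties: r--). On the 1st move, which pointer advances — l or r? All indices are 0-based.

[0,8] min(14,3)*8=24 best=24 * → r--

r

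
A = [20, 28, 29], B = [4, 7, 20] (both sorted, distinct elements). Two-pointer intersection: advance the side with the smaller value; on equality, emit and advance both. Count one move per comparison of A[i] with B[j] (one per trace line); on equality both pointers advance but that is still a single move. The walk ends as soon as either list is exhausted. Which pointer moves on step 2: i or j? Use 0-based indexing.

[i=0,j=0] 20>4 → j++
[i=0,j=1] 20>7 → j++

j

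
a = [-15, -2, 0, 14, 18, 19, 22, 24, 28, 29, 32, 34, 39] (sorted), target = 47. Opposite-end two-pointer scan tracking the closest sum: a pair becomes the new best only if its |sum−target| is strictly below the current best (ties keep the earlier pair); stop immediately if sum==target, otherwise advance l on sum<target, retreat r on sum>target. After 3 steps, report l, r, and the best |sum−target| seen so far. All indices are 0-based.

[0,12] -15+39=24 d=23 * → l++
[1,12] -2+39=37 d=10 * → l++
[2,12] 0+39=39 d=8 * → l++

l=3, r=12, best |Δ|=8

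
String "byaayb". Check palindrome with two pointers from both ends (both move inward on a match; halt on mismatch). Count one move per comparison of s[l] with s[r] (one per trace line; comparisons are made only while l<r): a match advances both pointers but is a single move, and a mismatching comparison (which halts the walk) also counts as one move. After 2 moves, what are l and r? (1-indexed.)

l=1 r=6: 'b'=='b', l++,r--
l=2 r=5: 'y'=='y', l++,r--

l=3, r=4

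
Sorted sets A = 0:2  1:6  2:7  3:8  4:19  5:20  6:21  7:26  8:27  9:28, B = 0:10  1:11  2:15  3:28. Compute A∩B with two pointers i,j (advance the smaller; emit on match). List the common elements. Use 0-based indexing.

intersection = [28]

i=0 j=0: 2<10, i++
i=1 j=0: 6<10, i++
i=2 j=0: 7<10, i++
i=3 j=0: 8<10, i++
i=4 j=0: 19>10, j++
i=4 j=1: 19>11, j++
i=4 j=2: 19>15, j++
i=4 j=3: 19<28, i++
i=5 j=3: 20<28, i++
i=6 j=3: 21<28, i++
i=7 j=3: 26<28, i++
i=8 j=3: 27<28, i++
i=9 j=3: 28==28 emit, i++,j++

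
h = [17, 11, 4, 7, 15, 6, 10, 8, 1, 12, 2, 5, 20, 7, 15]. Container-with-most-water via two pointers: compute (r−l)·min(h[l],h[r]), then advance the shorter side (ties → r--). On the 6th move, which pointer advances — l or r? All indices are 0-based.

[0,14] min(17,15)*14=210 best=210 * → r--
[0,13] min(17,7)*13=91 best=210 → r--
[0,12] min(17,20)*12=204 best=210 → l++
[1,12] min(11,20)*11=121 best=210 → l++
[2,12] min(4,20)*10=40 best=210 → l++
[3,12] min(7,20)*9=63 best=210 → l++

l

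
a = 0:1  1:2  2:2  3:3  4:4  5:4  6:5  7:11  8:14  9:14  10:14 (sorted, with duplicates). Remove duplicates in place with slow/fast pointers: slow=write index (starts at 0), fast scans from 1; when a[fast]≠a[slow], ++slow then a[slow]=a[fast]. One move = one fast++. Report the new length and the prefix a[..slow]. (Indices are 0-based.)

length 7; prefix = [1, 2, 3, 4, 5, 11, 14]

(s=0,f=1) a[fast]=2≠a[slow]=1 write a[1]=2 → slow++,fast++
(s=1,f=2) a[fast]=2=a[slow] dup → fast++
(s=1,f=3) a[fast]=3≠a[slow]=2 write a[2]=3 → slow++,fast++
(s=2,f=4) a[fast]=4≠a[slow]=3 write a[3]=4 → slow++,fast++
(s=3,f=5) a[fast]=4=a[slow] dup → fast++
(s=3,f=6) a[fast]=5≠a[slow]=4 write a[4]=5 → slow++,fast++
(s=4,f=7) a[fast]=11≠a[slow]=5 write a[5]=11 → slow++,fast++
(s=5,f=8) a[fast]=14≠a[slow]=11 write a[6]=14 → slow++,fast++
(s=6,f=9) a[fast]=14=a[slow] dup → fast++
(s=6,f=10) a[fast]=14=a[slow] dup → fast++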